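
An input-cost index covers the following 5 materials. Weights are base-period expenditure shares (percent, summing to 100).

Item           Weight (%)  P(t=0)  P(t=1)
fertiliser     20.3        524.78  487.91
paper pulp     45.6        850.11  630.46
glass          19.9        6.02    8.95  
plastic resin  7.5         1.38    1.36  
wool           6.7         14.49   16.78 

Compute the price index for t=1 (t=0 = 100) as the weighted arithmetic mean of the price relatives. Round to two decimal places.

fertiliser: 20.3 × (487.91/524.78) = 20.3 × 0.929742 = 18.8738
paper pulp: 45.6 × (630.46/850.11) = 45.6 × 0.741622 = 33.8179
glass: 19.9 × (8.95/6.02) = 19.9 × 1.486711 = 29.5855
plastic resin: 7.5 × (1.36/1.38) = 7.5 × 0.985507 = 7.3913
wool: 6.7 × (16.78/14.49) = 6.7 × 1.158040 = 7.7589
Index = Σ wᵢ·(p₁ᵢ/p₀ᵢ) = 18.8738 + 33.8179 + 29.5855 + 7.3913 + 7.7589 = 97.4274

97.43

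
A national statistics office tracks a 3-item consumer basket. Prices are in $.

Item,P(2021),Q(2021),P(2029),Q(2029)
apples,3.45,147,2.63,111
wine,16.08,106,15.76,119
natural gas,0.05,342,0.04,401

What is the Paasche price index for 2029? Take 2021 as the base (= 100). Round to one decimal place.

Paasche price index uses current-period quantities as weights.
ΣP(2029)·Q(2029) = 2.63×111 + 15.76×119 + 0.04×401 = 291.93 + 1875.44 + 16.04 = 2183.41
ΣP(2021)·Q(2029) = 3.45×111 + 16.08×119 + 0.05×401 = 382.95 + 1913.52 + 20.05 = 2316.52
Index = 2183.41 / 2316.52 × 100 = 94.2539

94.3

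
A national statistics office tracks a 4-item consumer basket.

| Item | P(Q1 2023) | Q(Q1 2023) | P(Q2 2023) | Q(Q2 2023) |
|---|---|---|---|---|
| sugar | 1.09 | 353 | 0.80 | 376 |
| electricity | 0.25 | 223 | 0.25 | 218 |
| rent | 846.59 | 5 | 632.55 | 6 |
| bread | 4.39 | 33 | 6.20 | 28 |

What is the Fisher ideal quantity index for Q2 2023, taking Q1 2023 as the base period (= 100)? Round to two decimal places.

Laspeyres component (base-period weights):
ΣP(Q1 2023)Q(Q2 2023) = 1.09×376 + 0.25×218 + 846.59×6 + 4.39×28 = 409.84 + 54.5 + 5079.54 + 122.92 = 5666.8
ΣP(Q1 2023)Q(Q1 2023) = 1.09×353 + 0.25×223 + 846.59×5 + 4.39×33 = 384.77 + 55.75 + 4232.95 + 144.87 = 4818.34
L = 5666.8 / 4818.34 × 100 = 117.6090
Paasche component (current-period weights):
ΣP(Q2 2023)Q(Q2 2023) = 0.80×376 + 0.25×218 + 632.55×6 + 6.20×28 = 300.8 + 54.5 + 3795.3 + 173.6 = 4324.2
ΣP(Q2 2023)Q(Q1 2023) = 0.80×353 + 0.25×223 + 632.55×5 + 6.20×33 = 282.4 + 55.75 + 3162.75 + 204.6 = 3705.5
P = 4324.2 / 3705.5 × 100 = 116.6968
Fisher = √(L × P) = √(117.6090 × 116.6968) = 117.1520

117.15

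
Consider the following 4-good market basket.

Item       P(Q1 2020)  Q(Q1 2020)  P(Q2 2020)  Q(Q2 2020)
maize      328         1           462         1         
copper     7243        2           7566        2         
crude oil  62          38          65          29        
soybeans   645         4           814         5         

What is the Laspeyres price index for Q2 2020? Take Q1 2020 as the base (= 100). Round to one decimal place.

Laspeyres price index uses base-period quantities as weights.
ΣP(Q2 2020)·Q(Q1 2020) = 462×1 + 7566×2 + 65×38 + 814×4 = 462 + 15132 + 2470 + 3256 = 21320
ΣP(Q1 2020)·Q(Q1 2020) = 328×1 + 7243×2 + 62×38 + 645×4 = 328 + 14486 + 2356 + 2580 = 19750
Index = 21320 / 19750 × 100 = 107.9494

107.9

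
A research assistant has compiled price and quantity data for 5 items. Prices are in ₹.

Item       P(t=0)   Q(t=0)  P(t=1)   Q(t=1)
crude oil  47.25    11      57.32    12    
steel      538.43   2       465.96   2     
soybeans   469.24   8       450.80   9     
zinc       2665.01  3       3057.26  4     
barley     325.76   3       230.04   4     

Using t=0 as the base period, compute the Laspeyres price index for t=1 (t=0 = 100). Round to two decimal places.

Laspeyres price index uses base-period quantities as weights.
ΣP(t=1)·Q(t=0) = 57.32×11 + 465.96×2 + 450.80×8 + 3057.26×3 + 230.04×3 = 630.52 + 931.92 + 3606.4 + 9171.78 + 690.12 = 15030.74
ΣP(t=0)·Q(t=0) = 47.25×11 + 538.43×2 + 469.24×8 + 2665.01×3 + 325.76×3 = 519.75 + 1076.86 + 3753.92 + 7995.03 + 977.28 = 14322.84
Index = 15030.74 / 14322.84 × 100 = 104.9425

104.94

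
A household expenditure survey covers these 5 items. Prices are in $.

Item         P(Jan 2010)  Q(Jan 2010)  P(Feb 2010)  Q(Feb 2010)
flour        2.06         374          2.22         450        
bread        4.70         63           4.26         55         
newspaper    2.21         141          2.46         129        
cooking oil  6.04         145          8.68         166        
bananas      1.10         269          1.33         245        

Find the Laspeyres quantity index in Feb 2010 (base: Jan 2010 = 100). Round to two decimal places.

Laspeyres quantity index uses base-period prices as weights.
ΣP(Jan 2010)·Q(Feb 2010) = 2.06×450 + 4.70×55 + 2.21×129 + 6.04×166 + 1.10×245 = 927 + 258.5 + 285.09 + 1002.64 + 269.5 = 2742.73
ΣP(Jan 2010)·Q(Jan 2010) = 2.06×374 + 4.70×63 + 2.21×141 + 6.04×145 + 1.10×269 = 770.44 + 296.1 + 311.61 + 875.8 + 295.9 = 2549.85
Index = 2742.73 / 2549.85 × 100 = 107.5644

107.56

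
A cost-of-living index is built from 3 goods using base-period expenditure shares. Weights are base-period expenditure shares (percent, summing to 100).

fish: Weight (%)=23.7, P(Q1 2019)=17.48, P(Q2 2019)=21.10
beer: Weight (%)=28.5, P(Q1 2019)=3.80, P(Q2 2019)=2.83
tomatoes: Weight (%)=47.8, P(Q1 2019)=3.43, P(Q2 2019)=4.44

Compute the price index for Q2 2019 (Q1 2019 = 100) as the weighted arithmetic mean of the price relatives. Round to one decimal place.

111.7

fish: 23.7 × (21.10/17.48) = 23.7 × 1.207094 = 28.6081
beer: 28.5 × (2.83/3.80) = 28.5 × 0.744737 = 21.2250
tomatoes: 47.8 × (4.44/3.43) = 47.8 × 1.294461 = 61.8752
Index = Σ wᵢ·(p₁ᵢ/p₀ᵢ) = 28.6081 + 21.2250 + 61.8752 = 111.7083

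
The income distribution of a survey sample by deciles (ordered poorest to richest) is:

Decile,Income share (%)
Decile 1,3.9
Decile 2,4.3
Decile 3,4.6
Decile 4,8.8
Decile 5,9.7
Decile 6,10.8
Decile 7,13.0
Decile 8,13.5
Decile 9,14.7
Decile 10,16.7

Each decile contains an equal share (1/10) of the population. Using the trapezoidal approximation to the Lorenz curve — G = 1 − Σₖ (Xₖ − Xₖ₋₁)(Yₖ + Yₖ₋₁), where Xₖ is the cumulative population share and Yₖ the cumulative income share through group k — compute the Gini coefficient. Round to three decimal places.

0.246

Cumulative income shares Yₖ: 0.0390, 0.0820, 0.1280, 0.2160, 0.3130, 0.4210, 0.5510, 0.6860, 0.8330, 1.0000
Σ (Xₖ−Xₖ₋₁)(Yₖ+Yₖ₋₁) = (1/10)(0.0390+0.0000) + (1/10)(0.0820+0.0390) + (1/10)(0.1280+0.0820) + (1/10)(0.2160+0.1280) + (1/10)(0.3130+0.2160) + (1/10)(0.4210+0.3130) + (1/10)(0.5510+0.4210) + (1/10)(0.6860+0.5510) + (1/10)(0.8330+0.6860) + (1/10)(1.0000+0.8330)
  = 0.0039 + 0.0121 + 0.0210 + 0.0344 + 0.0529 + 0.0734 + 0.0972 + 0.1237 + 0.1519 + 0.1833 = 0.7538
G = 1 − 0.7538 = 0.2462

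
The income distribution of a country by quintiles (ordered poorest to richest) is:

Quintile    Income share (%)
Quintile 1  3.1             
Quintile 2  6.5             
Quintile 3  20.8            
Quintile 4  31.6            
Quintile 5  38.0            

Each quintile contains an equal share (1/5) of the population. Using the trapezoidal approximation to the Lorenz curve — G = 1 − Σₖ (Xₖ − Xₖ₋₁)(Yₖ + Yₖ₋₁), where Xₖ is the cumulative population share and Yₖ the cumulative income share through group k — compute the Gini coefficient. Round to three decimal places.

Cumulative income shares Yₖ: 0.0310, 0.0960, 0.3040, 0.6200, 1.0000
Σ (Xₖ−Xₖ₋₁)(Yₖ+Yₖ₋₁) = (1/5)(0.0310+0.0000) + (1/5)(0.0960+0.0310) + (1/5)(0.3040+0.0960) + (1/5)(0.6200+0.3040) + (1/5)(1.0000+0.6200)
  = 0.0062 + 0.0254 + 0.0800 + 0.1848 + 0.3240 = 0.6204
G = 1 − 0.6204 = 0.3796

0.380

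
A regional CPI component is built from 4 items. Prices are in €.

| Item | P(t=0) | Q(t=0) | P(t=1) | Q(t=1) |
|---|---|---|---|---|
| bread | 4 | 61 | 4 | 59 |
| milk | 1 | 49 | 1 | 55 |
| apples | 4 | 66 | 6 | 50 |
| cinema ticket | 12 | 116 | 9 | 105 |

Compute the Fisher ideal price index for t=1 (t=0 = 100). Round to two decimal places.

Laspeyres component (base-period weights):
ΣP(t=1)Q(t=0) = 4×61 + 1×49 + 6×66 + 9×116 = 244 + 49 + 396 + 1044 = 1733
ΣP(t=0)Q(t=0) = 4×61 + 1×49 + 4×66 + 12×116 = 244 + 49 + 264 + 1392 = 1949
L = 1733 / 1949 × 100 = 88.9174
Paasche component (current-period weights):
ΣP(t=1)Q(t=1) = 4×59 + 1×55 + 6×50 + 9×105 = 236 + 55 + 300 + 945 = 1536
ΣP(t=0)Q(t=1) = 4×59 + 1×55 + 4×50 + 12×105 = 236 + 55 + 200 + 1260 = 1751
P = 1536 / 1751 × 100 = 87.7213
Fisher = √(L × P) = √(88.9174 × 87.7213) = 88.3173

88.32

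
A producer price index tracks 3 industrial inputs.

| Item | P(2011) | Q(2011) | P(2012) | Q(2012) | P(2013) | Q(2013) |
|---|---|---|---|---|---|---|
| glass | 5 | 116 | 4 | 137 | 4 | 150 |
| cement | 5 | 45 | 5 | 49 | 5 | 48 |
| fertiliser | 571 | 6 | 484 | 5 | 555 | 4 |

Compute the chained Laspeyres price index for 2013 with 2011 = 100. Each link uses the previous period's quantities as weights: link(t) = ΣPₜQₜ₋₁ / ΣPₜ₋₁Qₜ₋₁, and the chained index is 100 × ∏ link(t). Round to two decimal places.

94.30

Link 2011→2012:
ΣP(2012)Q(2011) = 4×116 + 5×45 + 484×6 = 464 + 225 + 2904 = 3593
ΣP(2011)Q(2011) = 5×116 + 5×45 + 571×6 = 580 + 225 + 3426 = 4231
link = 3593/4231 = 0.849208
Link 2012→2013:
ΣP(2013)Q(2012) = 4×137 + 5×49 + 555×5 = 548 + 245 + 2775 = 3568
ΣP(2012)Q(2012) = 4×137 + 5×49 + 484×5 = 548 + 245 + 2420 = 3213
link = 3568/3213 = 1.110489
Chained index = 100 × 0.849208 × 1.110489 = 94.3036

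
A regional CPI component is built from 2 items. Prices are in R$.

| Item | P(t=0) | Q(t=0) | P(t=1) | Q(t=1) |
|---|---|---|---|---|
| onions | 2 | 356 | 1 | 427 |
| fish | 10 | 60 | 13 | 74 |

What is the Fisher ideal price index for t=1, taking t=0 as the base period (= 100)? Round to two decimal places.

86.86

Laspeyres component (base-period weights):
ΣP(t=1)Q(t=0) = 1×356 + 13×60 = 356 + 780 = 1136
ΣP(t=0)Q(t=0) = 2×356 + 10×60 = 712 + 600 = 1312
L = 1136 / 1312 × 100 = 86.5854
Paasche component (current-period weights):
ΣP(t=1)Q(t=1) = 1×427 + 13×74 = 427 + 962 = 1389
ΣP(t=0)Q(t=1) = 2×427 + 10×74 = 854 + 740 = 1594
P = 1389 / 1594 × 100 = 87.1393
Fisher = √(L × P) = √(86.5854 × 87.1393) = 86.8619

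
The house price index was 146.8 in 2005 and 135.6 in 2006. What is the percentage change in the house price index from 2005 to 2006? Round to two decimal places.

Change = (135.6 − 146.8) / 146.8 × 100
       = -11.2 / 146.8 × 100 = -7.6294%

-7.63%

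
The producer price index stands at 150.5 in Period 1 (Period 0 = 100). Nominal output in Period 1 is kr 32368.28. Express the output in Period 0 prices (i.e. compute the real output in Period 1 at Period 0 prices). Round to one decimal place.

21507.2

Real = Nominal ÷ (Index/100) = 32368.28 ÷ (150.5/100)
     = 32368.28 ÷ 1.505 = 21507.1628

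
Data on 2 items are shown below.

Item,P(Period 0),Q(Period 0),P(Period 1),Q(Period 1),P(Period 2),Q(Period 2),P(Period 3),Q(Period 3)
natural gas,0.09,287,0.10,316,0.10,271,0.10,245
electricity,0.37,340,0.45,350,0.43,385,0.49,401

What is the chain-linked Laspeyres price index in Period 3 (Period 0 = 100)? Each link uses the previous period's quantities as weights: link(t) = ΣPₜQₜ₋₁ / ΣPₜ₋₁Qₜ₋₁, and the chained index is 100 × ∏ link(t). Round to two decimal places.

Link Period 0→Period 1:
ΣP(Period 1)Q(Period 0) = 0.10×287 + 0.45×340 = 28.7 + 153 = 181.7
ΣP(Period 0)Q(Period 0) = 0.09×287 + 0.37×340 = 25.83 + 125.8 = 151.63
link = 181.7/151.63 = 1.198312
Link Period 1→Period 2:
ΣP(Period 2)Q(Period 1) = 0.10×316 + 0.43×350 = 31.6 + 150.5 = 182.1
ΣP(Period 1)Q(Period 1) = 0.10×316 + 0.45×350 = 31.6 + 157.5 = 189.1
link = 182.1/189.1 = 0.962983
Link Period 2→Period 3:
ΣP(Period 3)Q(Period 2) = 0.10×271 + 0.49×385 = 27.1 + 188.65 = 215.75
ΣP(Period 2)Q(Period 2) = 0.10×271 + 0.43×385 = 27.1 + 165.55 = 192.65
link = 215.75/192.65 = 1.119907
Chained index = 100 × 1.198312 × 0.962983 × 1.119907 = 129.2320

129.23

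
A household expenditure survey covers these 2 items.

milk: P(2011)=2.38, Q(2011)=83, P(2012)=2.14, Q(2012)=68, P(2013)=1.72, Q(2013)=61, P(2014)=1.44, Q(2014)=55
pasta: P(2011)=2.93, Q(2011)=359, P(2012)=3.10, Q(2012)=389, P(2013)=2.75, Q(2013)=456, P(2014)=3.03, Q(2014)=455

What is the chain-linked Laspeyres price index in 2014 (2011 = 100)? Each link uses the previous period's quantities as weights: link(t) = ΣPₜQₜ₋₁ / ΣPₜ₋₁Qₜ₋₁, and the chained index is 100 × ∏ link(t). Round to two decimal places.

98.08

Link 2011→2012:
ΣP(2012)Q(2011) = 2.14×83 + 3.10×359 = 177.62 + 1112.9 = 1290.52
ΣP(2011)Q(2011) = 2.38×83 + 2.93×359 = 197.54 + 1051.87 = 1249.41
link = 1290.52/1249.41 = 1.032904
Link 2012→2013:
ΣP(2013)Q(2012) = 1.72×68 + 2.75×389 = 116.96 + 1069.75 = 1186.71
ΣP(2012)Q(2012) = 2.14×68 + 3.10×389 = 145.52 + 1205.9 = 1351.42
link = 1186.71/1351.42 = 0.878121
Link 2013→2014:
ΣP(2014)Q(2013) = 1.44×61 + 3.03×456 = 87.84 + 1381.68 = 1469.52
ΣP(2013)Q(2013) = 1.72×61 + 2.75×456 = 104.92 + 1254 = 1358.92
link = 1469.52/1358.92 = 1.081388
Chained index = 100 × 1.032904 × 0.878121 × 1.081388 = 98.0834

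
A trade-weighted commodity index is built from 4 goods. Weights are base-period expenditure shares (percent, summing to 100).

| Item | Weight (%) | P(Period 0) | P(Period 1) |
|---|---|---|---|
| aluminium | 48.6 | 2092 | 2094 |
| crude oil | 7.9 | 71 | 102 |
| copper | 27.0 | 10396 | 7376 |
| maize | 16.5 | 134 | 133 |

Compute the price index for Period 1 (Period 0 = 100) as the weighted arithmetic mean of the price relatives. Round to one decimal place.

aluminium: 48.6 × (2094/2092) = 48.6 × 1.000956 = 48.6465
crude oil: 7.9 × (102/71) = 7.9 × 1.436620 = 11.3493
copper: 27.0 × (7376/10396) = 27.0 × 0.709504 = 19.1566
maize: 16.5 × (133/134) = 16.5 × 0.992537 = 16.3769
Index = Σ wᵢ·(p₁ᵢ/p₀ᵢ) = 48.6465 + 11.3493 + 19.1566 + 16.3769 = 95.5292

95.5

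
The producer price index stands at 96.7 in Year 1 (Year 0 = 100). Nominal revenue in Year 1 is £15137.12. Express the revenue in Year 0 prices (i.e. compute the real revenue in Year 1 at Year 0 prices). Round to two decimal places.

Real = Nominal ÷ (Index/100) = 15137.12 ÷ (96.7/100)
     = 15137.12 ÷ 0.967 = 15653.6918

15653.69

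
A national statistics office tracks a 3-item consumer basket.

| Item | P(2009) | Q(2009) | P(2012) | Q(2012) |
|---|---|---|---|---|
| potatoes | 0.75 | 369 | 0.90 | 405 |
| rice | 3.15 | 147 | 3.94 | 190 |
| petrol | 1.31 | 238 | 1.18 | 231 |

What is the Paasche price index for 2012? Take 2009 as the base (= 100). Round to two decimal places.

115.01

Paasche price index uses current-period quantities as weights.
ΣP(2012)·Q(2012) = 0.90×405 + 3.94×190 + 1.18×231 = 364.5 + 748.6 + 272.58 = 1385.68
ΣP(2009)·Q(2012) = 0.75×405 + 3.15×190 + 1.31×231 = 303.75 + 598.5 + 302.61 = 1204.86
Index = 1385.68 / 1204.86 × 100 = 115.0076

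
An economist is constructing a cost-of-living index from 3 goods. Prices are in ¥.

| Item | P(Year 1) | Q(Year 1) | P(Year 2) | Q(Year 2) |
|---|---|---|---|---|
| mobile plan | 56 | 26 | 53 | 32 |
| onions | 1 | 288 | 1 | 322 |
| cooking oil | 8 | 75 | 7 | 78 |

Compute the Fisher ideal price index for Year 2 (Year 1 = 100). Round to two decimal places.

93.56

Laspeyres component (base-period weights):
ΣP(Year 2)Q(Year 1) = 53×26 + 1×288 + 7×75 = 1378 + 288 + 525 = 2191
ΣP(Year 1)Q(Year 1) = 56×26 + 1×288 + 8×75 = 1456 + 288 + 600 = 2344
L = 2191 / 2344 × 100 = 93.4727
Paasche component (current-period weights):
ΣP(Year 2)Q(Year 2) = 53×32 + 1×322 + 7×78 = 1696 + 322 + 546 = 2564
ΣP(Year 1)Q(Year 2) = 56×32 + 1×322 + 8×78 = 1792 + 322 + 624 = 2738
P = 2564 / 2738 × 100 = 93.6450
Fisher = √(L × P) = √(93.4727 × 93.6450) = 93.5588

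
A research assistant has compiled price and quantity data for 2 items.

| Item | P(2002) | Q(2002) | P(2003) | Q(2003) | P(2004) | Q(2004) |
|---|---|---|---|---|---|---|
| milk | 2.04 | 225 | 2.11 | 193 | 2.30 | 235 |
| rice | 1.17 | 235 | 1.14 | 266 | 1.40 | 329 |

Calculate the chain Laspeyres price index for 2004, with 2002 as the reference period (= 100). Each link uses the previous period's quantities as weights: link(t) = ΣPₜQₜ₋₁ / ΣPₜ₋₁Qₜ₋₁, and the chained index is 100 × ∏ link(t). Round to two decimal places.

116.26

Link 2002→2003:
ΣP(2003)Q(2002) = 2.11×225 + 1.14×235 = 474.75 + 267.9 = 742.65
ΣP(2002)Q(2002) = 2.04×225 + 1.17×235 = 459 + 274.95 = 733.95
link = 742.65/733.95 = 1.011854
Link 2003→2004:
ΣP(2004)Q(2003) = 2.30×193 + 1.40×266 = 443.9 + 372.4 = 816.3
ΣP(2003)Q(2003) = 2.11×193 + 1.14×266 = 407.23 + 303.24 = 710.47
link = 816.3/710.47 = 1.148958
Chained index = 100 × 1.011854 × 1.148958 = 116.2577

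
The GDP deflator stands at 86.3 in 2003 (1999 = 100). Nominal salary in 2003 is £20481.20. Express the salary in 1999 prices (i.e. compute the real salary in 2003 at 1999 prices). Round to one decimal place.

23732.6

Real = Nominal ÷ (Index/100) = 20481.20 ÷ (86.3/100)
     = 20481.20 ÷ 0.863 = 23732.5608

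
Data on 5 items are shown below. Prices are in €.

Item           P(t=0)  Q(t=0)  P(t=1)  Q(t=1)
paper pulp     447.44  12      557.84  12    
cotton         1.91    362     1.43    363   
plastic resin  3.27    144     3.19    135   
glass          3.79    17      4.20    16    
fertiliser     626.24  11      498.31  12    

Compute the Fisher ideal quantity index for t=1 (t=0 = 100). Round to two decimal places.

103.97

Laspeyres component (base-period weights):
ΣP(t=0)Q(t=1) = 447.44×12 + 1.91×363 + 3.27×135 + 3.79×16 + 626.24×12 = 5369.28 + 693.33 + 441.45 + 60.64 + 7514.88 = 14079.58
ΣP(t=0)Q(t=0) = 447.44×12 + 1.91×362 + 3.27×144 + 3.79×17 + 626.24×11 = 5369.28 + 691.42 + 470.88 + 64.43 + 6888.64 = 13484.65
L = 14079.58 / 13484.65 × 100 = 104.4119
Paasche component (current-period weights):
ΣP(t=1)Q(t=1) = 557.84×12 + 1.43×363 + 3.19×135 + 4.20×16 + 498.31×12 = 6694.08 + 519.09 + 430.65 + 67.2 + 5979.72 = 13690.74
ΣP(t=1)Q(t=0) = 557.84×12 + 1.43×362 + 3.19×144 + 4.20×17 + 498.31×11 = 6694.08 + 517.66 + 459.36 + 71.4 + 5481.41 = 13223.91
P = 13690.74 / 13223.91 × 100 = 103.5302
Fisher = √(L × P) = √(104.4119 × 103.5302) = 103.9701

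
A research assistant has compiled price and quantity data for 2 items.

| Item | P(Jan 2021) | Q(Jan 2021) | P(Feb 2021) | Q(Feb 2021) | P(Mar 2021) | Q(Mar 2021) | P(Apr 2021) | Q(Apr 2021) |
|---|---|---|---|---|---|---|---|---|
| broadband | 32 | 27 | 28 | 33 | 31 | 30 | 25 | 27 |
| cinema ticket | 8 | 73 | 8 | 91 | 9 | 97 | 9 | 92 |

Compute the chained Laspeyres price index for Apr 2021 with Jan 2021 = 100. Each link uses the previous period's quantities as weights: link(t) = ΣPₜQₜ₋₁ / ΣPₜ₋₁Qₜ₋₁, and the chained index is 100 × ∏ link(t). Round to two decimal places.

Link Jan 2021→Feb 2021:
ΣP(Feb 2021)Q(Jan 2021) = 28×27 + 8×73 = 756 + 584 = 1340
ΣP(Jan 2021)Q(Jan 2021) = 32×27 + 8×73 = 864 + 584 = 1448
link = 1340/1448 = 0.925414
Link Feb 2021→Mar 2021:
ΣP(Mar 2021)Q(Feb 2021) = 31×33 + 9×91 = 1023 + 819 = 1842
ΣP(Feb 2021)Q(Feb 2021) = 28×33 + 8×91 = 924 + 728 = 1652
link = 1842/1652 = 1.115012
Link Mar 2021→Apr 2021:
ΣP(Apr 2021)Q(Mar 2021) = 25×30 + 9×97 = 750 + 873 = 1623
ΣP(Mar 2021)Q(Mar 2021) = 31×30 + 9×97 = 930 + 873 = 1803
link = 1623/1803 = 0.900166
Chained index = 100 × 0.925414 × 1.115012 × 0.900166 = 92.8835

92.88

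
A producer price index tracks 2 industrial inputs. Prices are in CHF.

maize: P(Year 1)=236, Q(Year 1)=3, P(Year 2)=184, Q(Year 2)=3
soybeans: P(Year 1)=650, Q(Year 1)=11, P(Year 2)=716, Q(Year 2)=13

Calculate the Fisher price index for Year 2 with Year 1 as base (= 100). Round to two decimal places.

107.46

Laspeyres component (base-period weights):
ΣP(Year 2)Q(Year 1) = 184×3 + 716×11 = 552 + 7876 = 8428
ΣP(Year 1)Q(Year 1) = 236×3 + 650×11 = 708 + 7150 = 7858
L = 8428 / 7858 × 100 = 107.2538
Paasche component (current-period weights):
ΣP(Year 2)Q(Year 2) = 184×3 + 716×13 = 552 + 9308 = 9860
ΣP(Year 1)Q(Year 2) = 236×3 + 650×13 = 708 + 8450 = 9158
P = 9860 / 9158 × 100 = 107.6654
Fisher = √(L × P) = √(107.2538 × 107.6654) = 107.4594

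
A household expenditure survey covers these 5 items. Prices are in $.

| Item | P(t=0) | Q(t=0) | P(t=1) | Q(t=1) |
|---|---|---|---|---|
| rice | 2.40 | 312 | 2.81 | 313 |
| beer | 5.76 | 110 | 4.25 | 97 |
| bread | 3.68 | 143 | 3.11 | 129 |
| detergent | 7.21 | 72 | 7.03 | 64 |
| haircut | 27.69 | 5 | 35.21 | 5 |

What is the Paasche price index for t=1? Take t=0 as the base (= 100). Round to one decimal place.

Paasche price index uses current-period quantities as weights.
ΣP(t=1)·Q(t=1) = 2.81×313 + 4.25×97 + 3.11×129 + 7.03×64 + 35.21×5 = 879.53 + 412.25 + 401.19 + 449.92 + 176.05 = 2318.94
ΣP(t=0)·Q(t=1) = 2.40×313 + 5.76×97 + 3.68×129 + 7.21×64 + 27.69×5 = 751.2 + 558.72 + 474.72 + 461.44 + 138.45 = 2384.53
Index = 2318.94 / 2384.53 × 100 = 97.2494

97.2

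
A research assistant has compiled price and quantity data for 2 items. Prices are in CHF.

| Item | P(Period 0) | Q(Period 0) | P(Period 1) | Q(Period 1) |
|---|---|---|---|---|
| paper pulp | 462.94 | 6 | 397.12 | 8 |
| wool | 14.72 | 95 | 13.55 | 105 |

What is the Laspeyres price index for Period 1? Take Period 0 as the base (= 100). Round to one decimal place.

Laspeyres price index uses base-period quantities as weights.
ΣP(Period 1)·Q(Period 0) = 397.12×6 + 13.55×95 = 2382.72 + 1287.25 = 3669.97
ΣP(Period 0)·Q(Period 0) = 462.94×6 + 14.72×95 = 2777.64 + 1398.4 = 4176.04
Index = 3669.97 / 4176.04 × 100 = 87.8816

87.9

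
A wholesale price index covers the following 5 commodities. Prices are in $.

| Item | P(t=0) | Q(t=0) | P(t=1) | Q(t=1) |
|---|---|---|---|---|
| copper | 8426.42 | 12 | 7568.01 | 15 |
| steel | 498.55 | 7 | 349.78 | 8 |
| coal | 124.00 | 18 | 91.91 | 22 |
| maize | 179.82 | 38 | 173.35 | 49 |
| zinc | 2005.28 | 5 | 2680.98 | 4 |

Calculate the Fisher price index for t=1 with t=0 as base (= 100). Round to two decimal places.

92.32

Laspeyres component (base-period weights):
ΣP(t=1)Q(t=0) = 7568.01×12 + 349.78×7 + 91.91×18 + 173.35×38 + 2680.98×5 = 90816.12 + 2448.46 + 1654.38 + 6587.3 + 13404.9 = 114911.16
ΣP(t=0)Q(t=0) = 8426.42×12 + 498.55×7 + 124.00×18 + 179.82×38 + 2005.28×5 = 101117.04 + 3489.85 + 2232 + 6833.16 + 10026.4 = 123698.45
L = 114911.16 / 123698.45 × 100 = 92.8962
Paasche component (current-period weights):
ΣP(t=1)Q(t=1) = 7568.01×15 + 349.78×8 + 91.91×22 + 173.35×49 + 2680.98×4 = 113520.15 + 2798.24 + 2022.02 + 8494.15 + 10723.92 = 137558.48
ΣP(t=0)Q(t=1) = 8426.42×15 + 498.55×8 + 124.00×22 + 179.82×49 + 2005.28×4 = 126396.3 + 3988.4 + 2728 + 8811.18 + 8021.12 = 149945
P = 137558.48 / 149945 × 100 = 91.7393
Fisher = √(L × P) = √(92.8962 × 91.7393) = 92.3159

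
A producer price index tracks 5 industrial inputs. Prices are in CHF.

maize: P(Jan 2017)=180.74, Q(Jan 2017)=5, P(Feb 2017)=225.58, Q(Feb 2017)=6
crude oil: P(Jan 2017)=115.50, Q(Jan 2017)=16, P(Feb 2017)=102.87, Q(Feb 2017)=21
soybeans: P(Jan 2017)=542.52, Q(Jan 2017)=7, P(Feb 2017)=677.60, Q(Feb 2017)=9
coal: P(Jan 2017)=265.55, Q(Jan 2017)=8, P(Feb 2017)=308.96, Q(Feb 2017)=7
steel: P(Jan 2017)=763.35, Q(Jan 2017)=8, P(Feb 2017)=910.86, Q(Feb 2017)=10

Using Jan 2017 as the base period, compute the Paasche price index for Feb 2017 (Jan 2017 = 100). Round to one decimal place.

Paasche price index uses current-period quantities as weights.
ΣP(Feb 2017)·Q(Feb 2017) = 225.58×6 + 102.87×21 + 677.60×9 + 308.96×7 + 910.86×10 = 1353.48 + 2160.27 + 6098.4 + 2162.72 + 9108.6 = 20883.47
ΣP(Jan 2017)·Q(Feb 2017) = 180.74×6 + 115.50×21 + 542.52×9 + 265.55×7 + 763.35×10 = 1084.44 + 2425.5 + 4882.68 + 1858.85 + 7633.5 = 17884.97
Index = 20883.47 / 17884.97 × 100 = 116.7655

116.8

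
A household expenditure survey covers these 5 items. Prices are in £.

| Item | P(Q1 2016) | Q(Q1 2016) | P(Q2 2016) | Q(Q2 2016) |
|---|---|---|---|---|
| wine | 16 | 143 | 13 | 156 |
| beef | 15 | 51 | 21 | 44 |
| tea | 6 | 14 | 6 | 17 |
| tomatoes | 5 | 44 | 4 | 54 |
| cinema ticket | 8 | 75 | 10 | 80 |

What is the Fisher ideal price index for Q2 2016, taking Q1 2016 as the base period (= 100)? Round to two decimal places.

98.60

Laspeyres component (base-period weights):
ΣP(Q2 2016)Q(Q1 2016) = 13×143 + 21×51 + 6×14 + 4×44 + 10×75 = 1859 + 1071 + 84 + 176 + 750 = 3940
ΣP(Q1 2016)Q(Q1 2016) = 16×143 + 15×51 + 6×14 + 5×44 + 8×75 = 2288 + 765 + 84 + 220 + 600 = 3957
L = 3940 / 3957 × 100 = 99.5704
Paasche component (current-period weights):
ΣP(Q2 2016)Q(Q2 2016) = 13×156 + 21×44 + 6×17 + 4×54 + 10×80 = 2028 + 924 + 102 + 216 + 800 = 4070
ΣP(Q1 2016)Q(Q2 2016) = 16×156 + 15×44 + 6×17 + 5×54 + 8×80 = 2496 + 660 + 102 + 270 + 640 = 4168
P = 4070 / 4168 × 100 = 97.6488
Fisher = √(L × P) = √(99.5704 × 97.6488) = 98.6049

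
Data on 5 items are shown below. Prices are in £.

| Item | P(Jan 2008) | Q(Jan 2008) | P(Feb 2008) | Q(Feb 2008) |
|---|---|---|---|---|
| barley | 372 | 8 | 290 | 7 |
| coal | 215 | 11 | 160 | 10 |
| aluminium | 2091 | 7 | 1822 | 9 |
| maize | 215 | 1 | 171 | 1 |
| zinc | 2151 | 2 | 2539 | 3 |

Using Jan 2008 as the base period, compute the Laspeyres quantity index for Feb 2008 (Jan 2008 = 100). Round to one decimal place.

Laspeyres quantity index uses base-period prices as weights.
ΣP(Jan 2008)·Q(Feb 2008) = 372×7 + 215×10 + 2091×9 + 215×1 + 2151×3 = 2604 + 2150 + 18819 + 215 + 6453 = 30241
ΣP(Jan 2008)·Q(Jan 2008) = 372×8 + 215×11 + 2091×7 + 215×1 + 2151×2 = 2976 + 2365 + 14637 + 215 + 4302 = 24495
Index = 30241 / 24495 × 100 = 123.4578

123.5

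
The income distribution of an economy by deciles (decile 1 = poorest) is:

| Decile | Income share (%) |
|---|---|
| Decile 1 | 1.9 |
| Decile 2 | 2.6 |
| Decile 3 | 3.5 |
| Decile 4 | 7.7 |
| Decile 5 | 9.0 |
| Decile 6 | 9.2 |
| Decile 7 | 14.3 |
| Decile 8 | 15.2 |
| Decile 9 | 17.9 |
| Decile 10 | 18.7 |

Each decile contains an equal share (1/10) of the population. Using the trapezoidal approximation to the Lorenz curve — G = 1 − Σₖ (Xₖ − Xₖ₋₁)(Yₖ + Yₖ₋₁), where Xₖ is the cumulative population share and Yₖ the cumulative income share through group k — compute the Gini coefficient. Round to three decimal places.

0.337

Cumulative income shares Yₖ: 0.0190, 0.0450, 0.0800, 0.1570, 0.2470, 0.3390, 0.4820, 0.6340, 0.8130, 1.0000
Σ (Xₖ−Xₖ₋₁)(Yₖ+Yₖ₋₁) = (1/10)(0.0190+0.0000) + (1/10)(0.0450+0.0190) + (1/10)(0.0800+0.0450) + (1/10)(0.1570+0.0800) + (1/10)(0.2470+0.1570) + (1/10)(0.3390+0.2470) + (1/10)(0.4820+0.3390) + (1/10)(0.6340+0.4820) + (1/10)(0.8130+0.6340) + (1/10)(1.0000+0.8130)
  = 0.0019 + 0.0064 + 0.0125 + 0.0237 + 0.0404 + 0.0586 + 0.0821 + 0.1116 + 0.1447 + 0.1813 = 0.6632
G = 1 − 0.6632 = 0.3368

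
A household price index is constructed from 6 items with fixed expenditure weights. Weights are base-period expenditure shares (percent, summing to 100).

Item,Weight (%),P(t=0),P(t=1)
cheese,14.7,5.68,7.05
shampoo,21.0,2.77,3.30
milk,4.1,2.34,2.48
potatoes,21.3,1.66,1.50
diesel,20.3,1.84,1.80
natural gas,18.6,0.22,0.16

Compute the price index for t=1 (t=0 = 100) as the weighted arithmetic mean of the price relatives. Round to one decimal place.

cheese: 14.7 × (7.05/5.68) = 14.7 × 1.241197 = 18.2456
shampoo: 21.0 × (3.30/2.77) = 21.0 × 1.191336 = 25.0181
milk: 4.1 × (2.48/2.34) = 4.1 × 1.059829 = 4.3453
potatoes: 21.3 × (1.50/1.66) = 21.3 × 0.903614 = 19.2470
diesel: 20.3 × (1.80/1.84) = 20.3 × 0.978261 = 19.8587
natural gas: 18.6 × (0.16/0.22) = 18.6 × 0.727273 = 13.5273
Index = Σ wᵢ·(p₁ᵢ/p₀ᵢ) = 18.2456 + 25.0181 + 4.3453 + 19.2470 + 19.8587 + 13.5273 = 100.2419

100.2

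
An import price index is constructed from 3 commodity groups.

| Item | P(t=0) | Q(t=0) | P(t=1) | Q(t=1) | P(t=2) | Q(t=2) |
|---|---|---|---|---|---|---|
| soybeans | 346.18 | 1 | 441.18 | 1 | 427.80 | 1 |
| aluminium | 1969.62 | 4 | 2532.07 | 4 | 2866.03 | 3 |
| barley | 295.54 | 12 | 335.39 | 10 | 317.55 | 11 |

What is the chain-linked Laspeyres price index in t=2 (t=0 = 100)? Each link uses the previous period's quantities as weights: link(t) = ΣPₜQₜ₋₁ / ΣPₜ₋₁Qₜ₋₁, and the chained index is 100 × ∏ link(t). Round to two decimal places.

134.17

Link t=0→t=1:
ΣP(t=1)Q(t=0) = 441.18×1 + 2532.07×4 + 335.39×12 = 441.18 + 10128.28 + 4024.68 = 14594.14
ΣP(t=0)Q(t=0) = 346.18×1 + 1969.62×4 + 295.54×12 = 346.18 + 7878.48 + 3546.48 = 11771.14
link = 14594.14/11771.14 = 1.239824
Link t=1→t=2:
ΣP(t=2)Q(t=1) = 427.80×1 + 2866.03×4 + 317.55×10 = 427.8 + 11464.12 + 3175.5 = 15067.42
ΣP(t=1)Q(t=1) = 441.18×1 + 2532.07×4 + 335.39×10 = 441.18 + 10128.28 + 3353.9 = 13923.36
link = 15067.42/13923.36 = 1.082168
Chained index = 100 × 1.239824 × 1.082168 = 134.1698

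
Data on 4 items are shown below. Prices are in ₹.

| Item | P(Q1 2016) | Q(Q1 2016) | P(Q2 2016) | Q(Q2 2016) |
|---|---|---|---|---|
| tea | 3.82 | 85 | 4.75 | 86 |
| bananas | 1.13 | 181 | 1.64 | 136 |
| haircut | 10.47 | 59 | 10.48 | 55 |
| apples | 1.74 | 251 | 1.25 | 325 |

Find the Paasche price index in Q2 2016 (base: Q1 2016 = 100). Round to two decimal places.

99.42

Paasche price index uses current-period quantities as weights.
ΣP(Q2 2016)·Q(Q2 2016) = 4.75×86 + 1.64×136 + 10.48×55 + 1.25×325 = 408.5 + 223.04 + 576.4 + 406.25 = 1614.19
ΣP(Q1 2016)·Q(Q2 2016) = 3.82×86 + 1.13×136 + 10.47×55 + 1.74×325 = 328.52 + 153.68 + 575.85 + 565.5 = 1623.55
Index = 1614.19 / 1623.55 × 100 = 99.4235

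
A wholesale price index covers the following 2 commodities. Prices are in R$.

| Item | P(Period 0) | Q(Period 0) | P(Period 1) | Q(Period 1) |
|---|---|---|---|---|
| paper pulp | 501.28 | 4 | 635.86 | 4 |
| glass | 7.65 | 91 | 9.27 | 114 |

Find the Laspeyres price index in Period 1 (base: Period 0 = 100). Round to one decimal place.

125.4

Laspeyres price index uses base-period quantities as weights.
ΣP(Period 1)·Q(Period 0) = 635.86×4 + 9.27×91 = 2543.44 + 843.57 = 3387.01
ΣP(Period 0)·Q(Period 0) = 501.28×4 + 7.65×91 = 2005.12 + 696.15 = 2701.27
Index = 3387.01 / 2701.27 × 100 = 125.3858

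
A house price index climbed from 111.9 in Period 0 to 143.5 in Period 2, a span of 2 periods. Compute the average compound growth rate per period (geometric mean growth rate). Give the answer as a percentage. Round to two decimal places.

13.24%

Growth factor = (143.5/111.9)^(1/2) = (1.282395)^(1/2) = 1.132429
Growth rate = 1.132429 − 1 = 0.132429 = 13.2429%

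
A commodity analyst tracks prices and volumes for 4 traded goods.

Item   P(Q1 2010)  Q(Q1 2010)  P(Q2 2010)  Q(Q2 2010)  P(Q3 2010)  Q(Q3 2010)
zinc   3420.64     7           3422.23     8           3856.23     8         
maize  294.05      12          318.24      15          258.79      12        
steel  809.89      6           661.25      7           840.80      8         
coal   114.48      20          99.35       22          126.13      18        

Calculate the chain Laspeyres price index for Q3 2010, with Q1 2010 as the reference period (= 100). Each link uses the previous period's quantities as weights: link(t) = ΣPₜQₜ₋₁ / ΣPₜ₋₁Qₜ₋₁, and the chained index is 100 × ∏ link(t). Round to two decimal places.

108.49

Link Q1 2010→Q2 2010:
ΣP(Q2 2010)Q(Q1 2010) = 3422.23×7 + 318.24×12 + 661.25×6 + 99.35×20 = 23955.61 + 3818.88 + 3967.5 + 1987 = 33728.99
ΣP(Q1 2010)Q(Q1 2010) = 3420.64×7 + 294.05×12 + 809.89×6 + 114.48×20 = 23944.48 + 3528.6 + 4859.34 + 2289.6 = 34622.02
link = 33728.99/34622.02 = 0.974206
Link Q2 2010→Q3 2010:
ΣP(Q3 2010)Q(Q2 2010) = 3856.23×8 + 258.79×15 + 840.80×7 + 126.13×22 = 30849.84 + 3881.85 + 5885.6 + 2774.86 = 43392.15
ΣP(Q2 2010)Q(Q2 2010) = 3422.23×8 + 318.24×15 + 661.25×7 + 99.35×22 = 27377.84 + 4773.6 + 4628.75 + 2185.7 = 38965.89
link = 43392.15/38965.89 = 1.113593
Chained index = 100 × 0.974206 × 1.113593 = 108.4870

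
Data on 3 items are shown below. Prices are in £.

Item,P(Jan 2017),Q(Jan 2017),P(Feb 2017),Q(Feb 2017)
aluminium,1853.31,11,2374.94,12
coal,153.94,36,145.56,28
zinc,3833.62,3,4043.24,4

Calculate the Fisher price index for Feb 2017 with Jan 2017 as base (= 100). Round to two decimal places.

116.30

Laspeyres component (base-period weights):
ΣP(Feb 2017)Q(Jan 2017) = 2374.94×11 + 145.56×36 + 4043.24×3 = 26124.34 + 5240.16 + 12129.72 = 43494.22
ΣP(Jan 2017)Q(Jan 2017) = 1853.31×11 + 153.94×36 + 3833.62×3 = 20386.41 + 5541.84 + 11500.86 = 37429.11
L = 43494.22 / 37429.11 × 100 = 116.2043
Paasche component (current-period weights):
ΣP(Feb 2017)Q(Feb 2017) = 2374.94×12 + 145.56×28 + 4043.24×4 = 28499.28 + 4075.68 + 16172.96 = 48747.92
ΣP(Jan 2017)Q(Feb 2017) = 1853.31×12 + 153.94×28 + 3833.62×4 = 22239.72 + 4310.32 + 15334.48 = 41884.52
P = 48747.92 / 41884.52 × 100 = 116.3865
Fisher = √(L × P) = √(116.2043 × 116.3865) = 116.2953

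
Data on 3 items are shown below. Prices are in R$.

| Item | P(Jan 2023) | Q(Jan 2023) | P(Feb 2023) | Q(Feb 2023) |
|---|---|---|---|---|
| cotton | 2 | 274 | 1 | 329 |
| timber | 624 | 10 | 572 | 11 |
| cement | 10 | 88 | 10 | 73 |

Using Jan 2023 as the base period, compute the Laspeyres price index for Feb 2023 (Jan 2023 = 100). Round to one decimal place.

Laspeyres price index uses base-period quantities as weights.
ΣP(Feb 2023)·Q(Jan 2023) = 1×274 + 572×10 + 10×88 = 274 + 5720 + 880 = 6874
ΣP(Jan 2023)·Q(Jan 2023) = 2×274 + 624×10 + 10×88 = 548 + 6240 + 880 = 7668
Index = 6874 / 7668 × 100 = 89.6453

89.6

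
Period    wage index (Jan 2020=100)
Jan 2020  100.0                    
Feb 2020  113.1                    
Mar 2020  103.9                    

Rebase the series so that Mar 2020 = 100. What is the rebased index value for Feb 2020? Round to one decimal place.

Rebased(Feb 2020) = 113.1 / 103.9 × 100 = 108.8547

108.9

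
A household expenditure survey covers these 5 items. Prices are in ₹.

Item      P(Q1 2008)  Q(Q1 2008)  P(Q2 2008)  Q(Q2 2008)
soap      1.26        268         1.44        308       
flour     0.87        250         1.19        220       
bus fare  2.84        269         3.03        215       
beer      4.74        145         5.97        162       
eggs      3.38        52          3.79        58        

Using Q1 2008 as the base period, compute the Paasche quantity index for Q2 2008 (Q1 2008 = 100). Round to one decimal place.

99.3

Paasche quantity index uses current-period prices as weights.
ΣP(Q2 2008)·Q(Q2 2008) = 1.44×308 + 1.19×220 + 3.03×215 + 5.97×162 + 3.79×58 = 443.52 + 261.8 + 651.45 + 967.14 + 219.82 = 2543.73
ΣP(Q2 2008)·Q(Q1 2008) = 1.44×268 + 1.19×250 + 3.03×269 + 5.97×145 + 3.79×52 = 385.92 + 297.5 + 815.07 + 865.65 + 197.08 = 2561.22
Index = 2543.73 / 2561.22 × 100 = 99.3171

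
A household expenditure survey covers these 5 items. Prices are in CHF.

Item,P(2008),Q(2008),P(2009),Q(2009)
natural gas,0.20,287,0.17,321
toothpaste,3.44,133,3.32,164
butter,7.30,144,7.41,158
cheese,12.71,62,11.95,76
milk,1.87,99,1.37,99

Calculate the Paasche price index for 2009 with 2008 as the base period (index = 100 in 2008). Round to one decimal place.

Paasche price index uses current-period quantities as weights.
ΣP(2009)·Q(2009) = 0.17×321 + 3.32×164 + 7.41×158 + 11.95×76 + 1.37×99 = 54.57 + 544.48 + 1170.78 + 908.2 + 135.63 = 2813.66
ΣP(2008)·Q(2009) = 0.20×321 + 3.44×164 + 7.30×158 + 12.71×76 + 1.87×99 = 64.2 + 564.16 + 1153.4 + 965.96 + 185.13 = 2932.85
Index = 2813.66 / 2932.85 × 100 = 95.9360

95.9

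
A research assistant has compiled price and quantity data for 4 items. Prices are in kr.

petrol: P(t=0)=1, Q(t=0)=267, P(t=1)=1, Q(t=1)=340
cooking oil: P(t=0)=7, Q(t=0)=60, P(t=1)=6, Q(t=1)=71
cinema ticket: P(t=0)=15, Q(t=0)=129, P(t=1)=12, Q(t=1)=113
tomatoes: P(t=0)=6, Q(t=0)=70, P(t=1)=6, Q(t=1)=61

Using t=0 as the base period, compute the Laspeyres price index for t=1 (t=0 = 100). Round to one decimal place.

Laspeyres price index uses base-period quantities as weights.
ΣP(t=1)·Q(t=0) = 1×267 + 6×60 + 12×129 + 6×70 = 267 + 360 + 1548 + 420 = 2595
ΣP(t=0)·Q(t=0) = 1×267 + 7×60 + 15×129 + 6×70 = 267 + 420 + 1935 + 420 = 3042
Index = 2595 / 3042 × 100 = 85.3057

85.3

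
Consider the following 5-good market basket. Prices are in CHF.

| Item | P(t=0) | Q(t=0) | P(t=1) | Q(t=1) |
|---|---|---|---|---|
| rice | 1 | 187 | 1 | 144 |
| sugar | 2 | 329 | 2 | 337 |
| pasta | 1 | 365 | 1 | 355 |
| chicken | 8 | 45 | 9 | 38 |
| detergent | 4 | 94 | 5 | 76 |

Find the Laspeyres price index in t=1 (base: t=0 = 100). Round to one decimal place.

Laspeyres price index uses base-period quantities as weights.
ΣP(t=1)·Q(t=0) = 1×187 + 2×329 + 1×365 + 9×45 + 5×94 = 187 + 658 + 365 + 405 + 470 = 2085
ΣP(t=0)·Q(t=0) = 1×187 + 2×329 + 1×365 + 8×45 + 4×94 = 187 + 658 + 365 + 360 + 376 = 1946
Index = 2085 / 1946 × 100 = 107.1429

107.1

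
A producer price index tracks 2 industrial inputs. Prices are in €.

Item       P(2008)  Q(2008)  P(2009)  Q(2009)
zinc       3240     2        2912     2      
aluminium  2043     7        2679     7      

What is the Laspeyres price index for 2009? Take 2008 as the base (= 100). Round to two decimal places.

118.27

Laspeyres price index uses base-period quantities as weights.
ΣP(2009)·Q(2008) = 2912×2 + 2679×7 = 5824 + 18753 = 24577
ΣP(2008)·Q(2008) = 3240×2 + 2043×7 = 6480 + 14301 = 20781
Index = 24577 / 20781 × 100 = 118.2667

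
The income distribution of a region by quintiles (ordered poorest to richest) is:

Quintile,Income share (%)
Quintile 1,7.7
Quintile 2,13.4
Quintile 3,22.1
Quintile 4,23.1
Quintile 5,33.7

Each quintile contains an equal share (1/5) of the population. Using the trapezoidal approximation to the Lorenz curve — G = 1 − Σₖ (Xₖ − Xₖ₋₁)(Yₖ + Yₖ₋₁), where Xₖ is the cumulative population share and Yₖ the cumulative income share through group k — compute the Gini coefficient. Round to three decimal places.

Cumulative income shares Yₖ: 0.0770, 0.2110, 0.4320, 0.6630, 1.0000
Σ (Xₖ−Xₖ₋₁)(Yₖ+Yₖ₋₁) = (1/5)(0.0770+0.0000) + (1/5)(0.2110+0.0770) + (1/5)(0.4320+0.2110) + (1/5)(0.6630+0.4320) + (1/5)(1.0000+0.6630)
  = 0.0154 + 0.0576 + 0.1286 + 0.2190 + 0.3326 = 0.7532
G = 1 − 0.7532 = 0.2468

0.247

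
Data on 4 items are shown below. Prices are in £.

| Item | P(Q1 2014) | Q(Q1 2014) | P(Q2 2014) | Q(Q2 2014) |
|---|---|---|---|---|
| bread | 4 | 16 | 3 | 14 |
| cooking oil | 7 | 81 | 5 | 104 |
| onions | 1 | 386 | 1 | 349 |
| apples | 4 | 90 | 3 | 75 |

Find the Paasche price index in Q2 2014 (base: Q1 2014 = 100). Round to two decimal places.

Paasche price index uses current-period quantities as weights.
ΣP(Q2 2014)·Q(Q2 2014) = 3×14 + 5×104 + 1×349 + 3×75 = 42 + 520 + 349 + 225 = 1136
ΣP(Q1 2014)·Q(Q2 2014) = 4×14 + 7×104 + 1×349 + 4×75 = 56 + 728 + 349 + 300 = 1433
Index = 1136 / 1433 × 100 = 79.2742

79.27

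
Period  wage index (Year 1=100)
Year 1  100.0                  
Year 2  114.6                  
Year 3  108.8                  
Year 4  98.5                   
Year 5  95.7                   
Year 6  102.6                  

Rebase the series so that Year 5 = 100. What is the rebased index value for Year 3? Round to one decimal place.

113.7

Rebased(Year 3) = 108.8 / 95.7 × 100 = 113.6886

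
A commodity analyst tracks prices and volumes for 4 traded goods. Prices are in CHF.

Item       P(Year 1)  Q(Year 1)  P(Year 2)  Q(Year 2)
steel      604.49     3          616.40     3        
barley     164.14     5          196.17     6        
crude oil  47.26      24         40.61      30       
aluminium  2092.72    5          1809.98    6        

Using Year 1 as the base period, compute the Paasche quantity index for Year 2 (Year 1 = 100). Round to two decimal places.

117.50

Paasche quantity index uses current-period prices as weights.
ΣP(Year 2)·Q(Year 2) = 616.40×3 + 196.17×6 + 40.61×30 + 1809.98×6 = 1849.2 + 1177.02 + 1218.3 + 10859.88 = 15104.4
ΣP(Year 2)·Q(Year 1) = 616.40×3 + 196.17×5 + 40.61×24 + 1809.98×5 = 1849.2 + 980.85 + 974.64 + 9049.9 = 12854.59
Index = 15104.4 / 12854.59 × 100 = 117.5020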